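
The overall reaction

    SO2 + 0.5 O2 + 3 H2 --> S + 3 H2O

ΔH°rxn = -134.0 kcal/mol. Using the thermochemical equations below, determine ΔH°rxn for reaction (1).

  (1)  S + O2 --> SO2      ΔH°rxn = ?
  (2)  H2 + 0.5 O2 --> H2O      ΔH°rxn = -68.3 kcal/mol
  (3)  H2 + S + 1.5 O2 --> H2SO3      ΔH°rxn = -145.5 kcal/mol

ΔH°rxn = -70.9 kcal/mol

(1) reversed: contributes −x
(2) × 3: (3)·(-68.3) = -204.9 kcal/mol
(3): not needed.
-134.0 = (-204.9) − x
x = (-134.0 − (-204.9)) / (-1) = -70.9 kcal/mol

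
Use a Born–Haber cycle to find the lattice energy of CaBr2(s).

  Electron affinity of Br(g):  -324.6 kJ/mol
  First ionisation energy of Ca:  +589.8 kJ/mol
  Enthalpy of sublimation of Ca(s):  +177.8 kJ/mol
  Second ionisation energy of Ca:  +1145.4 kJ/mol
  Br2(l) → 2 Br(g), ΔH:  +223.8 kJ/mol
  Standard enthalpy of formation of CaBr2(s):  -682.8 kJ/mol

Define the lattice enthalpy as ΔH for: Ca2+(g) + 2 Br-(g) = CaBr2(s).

U = -2170.4 kJ/mol

ΔHf° = 1·ΔHsub + 1·(ΣIE) + 1·D(Br2) + 2·EA + U
-682.8 = 1·(+177.8) + 1·(+1735.2) + 1·(+223.8) + 2·(-324.6) + U
U = -682.8 − (+1487.6) = -2170.4 kJ/mol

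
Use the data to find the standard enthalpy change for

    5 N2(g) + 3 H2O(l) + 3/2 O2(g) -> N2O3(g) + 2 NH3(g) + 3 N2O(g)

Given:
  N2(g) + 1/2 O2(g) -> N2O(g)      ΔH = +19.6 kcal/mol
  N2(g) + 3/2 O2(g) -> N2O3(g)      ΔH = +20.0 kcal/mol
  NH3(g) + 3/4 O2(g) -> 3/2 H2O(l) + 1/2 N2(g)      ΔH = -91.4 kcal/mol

ΔH = 261.6 kcal/mol

equation 1 × 3: (3)·(+19.6) = +58.8 kcal/mol
equation 2 as written: +20.0 kcal/mol
equation 3 reversed and × 2: (-2)·(-91.4) = +182.8 kcal/mol
ΔH = (+58.8) + (+20.0) + (+182.8) = 261.6 kcal/mol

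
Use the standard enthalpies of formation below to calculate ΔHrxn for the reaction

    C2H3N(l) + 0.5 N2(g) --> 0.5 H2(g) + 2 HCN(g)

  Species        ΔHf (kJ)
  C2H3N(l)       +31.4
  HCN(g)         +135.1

ΔHrxn = 238.8 kJ

Products: 1/2·(+0.0) + 2·(+135.1) = +270.2
Reactants: 1·(+31.4) + 1/2·(+0.0) = +31.4
ΔHrxn = (+270.2) − (+31.4) = 238.8 kJ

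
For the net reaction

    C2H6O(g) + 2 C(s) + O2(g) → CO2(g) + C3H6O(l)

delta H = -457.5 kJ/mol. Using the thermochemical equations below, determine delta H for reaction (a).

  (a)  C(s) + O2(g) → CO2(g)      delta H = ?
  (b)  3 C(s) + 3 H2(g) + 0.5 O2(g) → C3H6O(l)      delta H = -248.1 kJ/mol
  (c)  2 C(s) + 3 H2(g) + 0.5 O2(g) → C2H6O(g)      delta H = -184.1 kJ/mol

(a) as written: contributes x
(b) as written: -248.1 kJ/mol
(c) reversed: +184.1 kJ/mol
-457.5 = (-248.1) + (+184.1) + x
x = (-457.5 − (-64.0)) / (1) = -393.5 kJ/mol

delta H = -393.5 kJ/mol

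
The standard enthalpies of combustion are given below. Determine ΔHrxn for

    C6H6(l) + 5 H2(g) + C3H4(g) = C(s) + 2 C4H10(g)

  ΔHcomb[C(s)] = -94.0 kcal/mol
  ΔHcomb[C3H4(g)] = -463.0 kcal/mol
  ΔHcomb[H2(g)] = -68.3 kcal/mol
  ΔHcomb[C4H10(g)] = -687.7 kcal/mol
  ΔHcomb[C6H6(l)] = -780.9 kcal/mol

ΔHrxn = -116.0 kcal/mol

Using ΔH = Σ nΔHc°(reactants) − Σ nΔHc°(products):
= [1·(-780.9) + 5·(-68.3) + 1·(-463.0)] − [1·(-94.0) + 2·(-687.7)]
= -116.0 kcal/mol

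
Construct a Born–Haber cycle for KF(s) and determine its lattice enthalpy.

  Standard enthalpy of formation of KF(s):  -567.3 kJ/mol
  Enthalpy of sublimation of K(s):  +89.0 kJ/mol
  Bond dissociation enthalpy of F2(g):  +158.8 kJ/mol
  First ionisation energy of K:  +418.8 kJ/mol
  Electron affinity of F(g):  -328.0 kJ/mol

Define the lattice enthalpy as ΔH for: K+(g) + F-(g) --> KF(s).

ΔHf° = 1·ΔHsub + 1·(ΣIE) + 1/2·D(F2) + 1·EA + U
-567.3 = 1·(+89.0) + 1·(+418.8) + 1/2·(+158.8) + 1·(-328.0) + U
U = -567.3 − (+259.2) = -826.5 kJ/mol

U = -826.5 kJ/mol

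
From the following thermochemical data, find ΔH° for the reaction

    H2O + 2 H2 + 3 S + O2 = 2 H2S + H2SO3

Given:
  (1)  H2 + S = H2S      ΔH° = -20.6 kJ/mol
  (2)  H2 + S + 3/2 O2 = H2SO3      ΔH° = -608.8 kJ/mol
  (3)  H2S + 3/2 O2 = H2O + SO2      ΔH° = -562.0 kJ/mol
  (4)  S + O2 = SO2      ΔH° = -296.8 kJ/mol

(1) as written: -20.6 kJ/mol
(2) as written (H2SO3 already on the product side): -608.8 kJ/mol
(3) reversed (H2O must end up as a reactant): +562.0 kJ/mol
(4) as written: -296.8 kJ/mol
By Hess's law, ΔH° = (-20.6) + (-608.8) + (+562.0) + (-296.8) = -364.2 kJ/mol

ΔH° = -364.2 kJ/mol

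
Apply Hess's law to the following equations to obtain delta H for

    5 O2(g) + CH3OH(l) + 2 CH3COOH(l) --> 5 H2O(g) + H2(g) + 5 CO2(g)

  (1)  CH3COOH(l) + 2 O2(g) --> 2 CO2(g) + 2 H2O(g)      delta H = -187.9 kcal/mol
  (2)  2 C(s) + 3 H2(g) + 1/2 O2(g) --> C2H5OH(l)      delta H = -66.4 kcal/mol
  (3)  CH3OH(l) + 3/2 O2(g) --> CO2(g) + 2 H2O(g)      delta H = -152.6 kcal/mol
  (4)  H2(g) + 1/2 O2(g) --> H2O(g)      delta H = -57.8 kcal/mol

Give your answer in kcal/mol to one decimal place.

delta H = -470.6 kcal/mol

(1) × 2: (2)·(-187.9) = -375.8 kcal/mol
(2): not needed.
(3) as written: -152.6 kcal/mol
(4) reversed: +57.8 kcal/mol
Summing the manipulated equations, delta H = (-375.8) + (-152.6) + (+57.8) = -470.6 kcal/mol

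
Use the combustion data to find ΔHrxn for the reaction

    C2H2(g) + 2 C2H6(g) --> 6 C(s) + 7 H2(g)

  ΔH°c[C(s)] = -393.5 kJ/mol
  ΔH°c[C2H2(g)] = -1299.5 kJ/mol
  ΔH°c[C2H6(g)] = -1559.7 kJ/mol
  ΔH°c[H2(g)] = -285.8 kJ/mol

ΔHrxn = -57.3 kJ/mol

Using ΔH = Σ nΔHc°(reactants) − Σ nΔHc°(products):
= [1·(-1299.5) + 2·(-1559.7)] − [6·(-393.5) + 7·(-285.8)]
= -57.3 kJ/mol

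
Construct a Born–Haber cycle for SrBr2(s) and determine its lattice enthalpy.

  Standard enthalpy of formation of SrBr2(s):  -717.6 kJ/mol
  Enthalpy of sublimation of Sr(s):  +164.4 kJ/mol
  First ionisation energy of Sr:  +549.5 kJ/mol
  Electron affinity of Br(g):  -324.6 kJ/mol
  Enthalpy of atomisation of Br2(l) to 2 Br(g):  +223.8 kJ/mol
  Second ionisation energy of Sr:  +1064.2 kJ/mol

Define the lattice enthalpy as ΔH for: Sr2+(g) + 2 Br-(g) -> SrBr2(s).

U = -2070.3 kJ/mol

ΔHf° = 1·ΔHsub + 1·(ΣIE) + 1·D(Br2) + 2·EA + U
-717.6 = 1·(+164.4) + 1·(+1613.7) + 1·(+223.8) + 2·(-324.6) + U
U = -717.6 − (+1352.7) = -2070.3 kJ/mol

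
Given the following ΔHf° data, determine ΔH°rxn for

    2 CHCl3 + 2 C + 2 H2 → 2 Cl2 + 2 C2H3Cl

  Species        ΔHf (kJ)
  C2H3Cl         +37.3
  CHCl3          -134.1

ΔH°rxn = Σ nΔHf°(products) − Σ nΔHf°(reactants).
Products: 2·(+0.0) + 2·(+37.3) = +74.6
Reactants: 2·(-134.1) + 2·(+0.0) + 2·(+0.0) = -268.2
ΔH°rxn = (+74.6) − (-268.2) = 342.8 kJ

ΔH°rxn = 342.8 kJ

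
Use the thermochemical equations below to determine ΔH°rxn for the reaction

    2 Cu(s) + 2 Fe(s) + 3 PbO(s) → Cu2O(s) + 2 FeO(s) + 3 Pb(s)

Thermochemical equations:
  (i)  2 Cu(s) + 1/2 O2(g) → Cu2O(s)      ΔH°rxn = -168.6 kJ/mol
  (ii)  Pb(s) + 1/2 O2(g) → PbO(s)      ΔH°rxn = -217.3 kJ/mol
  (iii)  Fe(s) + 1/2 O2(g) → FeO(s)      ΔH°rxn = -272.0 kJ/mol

ΔH°rxn = -60.7 kJ/mol

(i) as written: -168.6 kJ/mol
(ii) reversed and × 3: (-3)·(-217.3) = +651.9 kJ/mol
(iii) × 2: (2)·(-272.0) = -544.0 kJ/mol
ΔH°rxn = (-168.6) + (+651.9) + (-544.0) = -60.7 kJ/mol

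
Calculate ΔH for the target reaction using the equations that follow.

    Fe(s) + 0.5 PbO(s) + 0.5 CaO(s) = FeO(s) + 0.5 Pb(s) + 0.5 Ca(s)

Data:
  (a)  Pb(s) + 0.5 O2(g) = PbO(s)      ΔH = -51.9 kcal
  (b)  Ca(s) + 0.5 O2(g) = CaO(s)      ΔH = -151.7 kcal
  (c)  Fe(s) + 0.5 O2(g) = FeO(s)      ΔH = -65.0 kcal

(a) reversed and × 1/2 (reverse to put PbO(s) on the reactant side; ×1/2 to match 1/2 PbO(s) in the target): (-1/2)·(-51.9) = +25.95 kcal
(b) reversed and × 1/2 (reverse to put CaO(s) on the reactant side; ×1/2 to match 1/2 CaO(s) in the target): (-1/2)·(-151.7) = +75.85 kcal
(c) as written (FeO(s) already on the product side): -65.0 kcal
ΔH = (+25.95) + (+75.85) + (-65.0) = 36.8 kcal

ΔH = 36.8 kcal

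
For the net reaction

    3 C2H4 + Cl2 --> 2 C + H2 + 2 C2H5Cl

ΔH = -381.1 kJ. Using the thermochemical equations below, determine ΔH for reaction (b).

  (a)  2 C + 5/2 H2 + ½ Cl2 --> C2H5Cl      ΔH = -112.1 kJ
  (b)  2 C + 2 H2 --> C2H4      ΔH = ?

ΔH = 52.3 kJ

(a) × 2: (2)·(-112.1) = -224.2 kJ
(b) reversed and × 3: contributes −3·x
-381.1 = (-224.2) − 3·x
x = (-381.1 − (-224.2)) / (-3) = 52.3 kJ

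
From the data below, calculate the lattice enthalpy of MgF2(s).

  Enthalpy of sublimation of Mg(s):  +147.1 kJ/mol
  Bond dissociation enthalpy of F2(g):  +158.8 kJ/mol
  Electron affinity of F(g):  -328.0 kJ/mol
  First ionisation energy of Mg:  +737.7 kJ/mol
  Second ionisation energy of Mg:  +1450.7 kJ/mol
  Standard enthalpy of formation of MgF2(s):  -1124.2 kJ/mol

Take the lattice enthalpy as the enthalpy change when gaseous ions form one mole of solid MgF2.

ΔHf° = 1·ΔHsub + 1·(ΣIE) + 1·D(F2) + 2·EA + U
-1124.2 = 1·(+147.1) + 1·(+2188.4) + 1·(+158.8) + 2·(-328.0) + U
U = -1124.2 − (+1838.3) = -2962.5 kJ/mol

U = -2962.5 kJ/mol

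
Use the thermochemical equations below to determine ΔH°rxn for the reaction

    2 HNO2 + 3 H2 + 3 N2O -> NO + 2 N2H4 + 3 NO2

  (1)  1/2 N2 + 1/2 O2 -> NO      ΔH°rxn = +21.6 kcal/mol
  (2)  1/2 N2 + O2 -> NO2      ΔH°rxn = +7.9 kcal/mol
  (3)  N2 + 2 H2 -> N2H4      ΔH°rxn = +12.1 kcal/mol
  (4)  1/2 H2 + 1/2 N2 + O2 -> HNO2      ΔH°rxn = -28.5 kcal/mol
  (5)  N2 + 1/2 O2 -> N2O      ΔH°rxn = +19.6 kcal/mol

(1) as written (NO already on the product side): +21.6 kcal/mol
(2) × 3 (scale by 3 for the 3 NO2): (3)·(+7.9) = +23.7 kcal/mol
(3) × 2 (×2 to match 2 N2H4 in the target): (2)·(+12.1) = +24.2 kcal/mol
(4) reversed and × 2 (reverse to put HNO2 on the reactant side; scale by 2 for the 2 HNO2): (-2)·(-28.5) = +57.0 kcal/mol
(5) reversed and × 3 (N2O must end up as a reactant; ×3 to match 3 N2O in the target): (-3)·(+19.6) = -58.8 kcal/mol
Summing the manipulated equations, ΔH°rxn = (+21.6) + (+23.7) + (+24.2) + (+57.0) + (-58.8) = 67.7 kcal/mol

ΔH°rxn = 67.7 kcal/mol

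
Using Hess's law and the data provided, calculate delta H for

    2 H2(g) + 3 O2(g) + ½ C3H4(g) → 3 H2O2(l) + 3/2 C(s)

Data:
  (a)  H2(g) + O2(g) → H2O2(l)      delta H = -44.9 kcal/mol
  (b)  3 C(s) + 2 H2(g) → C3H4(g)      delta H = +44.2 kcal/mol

(a) × 3: (3)·(-44.9) = -134.7 kcal/mol
(b) reversed and × 1/2: (-1/2)·(+44.2) = -22.1 kcal/mol
Summing the manipulated equations, delta H = (-134.7) + (-22.1) = -156.8 kcal/mol

delta H = -156.8 kcal/mol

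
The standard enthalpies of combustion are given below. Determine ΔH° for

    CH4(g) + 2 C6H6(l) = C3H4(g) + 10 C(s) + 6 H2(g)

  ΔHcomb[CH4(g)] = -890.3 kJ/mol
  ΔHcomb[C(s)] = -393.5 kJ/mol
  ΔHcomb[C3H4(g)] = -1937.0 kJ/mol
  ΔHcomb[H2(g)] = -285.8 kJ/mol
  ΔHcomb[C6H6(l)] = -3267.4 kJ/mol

ΔH° = 161.7 kJ/mol

With combustion enthalpies, reactants minus products:
= [1·(-890.3) + 2·(-3267.4)] − [1·(-1937.0) + 10·(-393.5) + 6·(-285.8)]
= 161.7 kJ/mol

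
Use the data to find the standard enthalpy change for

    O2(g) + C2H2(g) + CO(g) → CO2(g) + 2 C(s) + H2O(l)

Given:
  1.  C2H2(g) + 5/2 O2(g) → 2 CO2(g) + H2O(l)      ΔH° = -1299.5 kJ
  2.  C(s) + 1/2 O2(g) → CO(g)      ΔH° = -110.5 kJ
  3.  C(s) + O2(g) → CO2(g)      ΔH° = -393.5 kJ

eq. 1 as written: -1299.5 kJ
eq. 2 reversed: +110.5 kJ
eq. 3 reversed: +393.5 kJ
ΔH° = (-1299.5) + (+110.5) + (+393.5) = -795.5 kJ

ΔH° = -795.5 kJ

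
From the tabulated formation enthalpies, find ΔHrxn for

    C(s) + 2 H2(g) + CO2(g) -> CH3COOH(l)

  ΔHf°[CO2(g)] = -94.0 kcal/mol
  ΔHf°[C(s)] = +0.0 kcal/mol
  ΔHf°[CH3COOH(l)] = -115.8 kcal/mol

Products: 1·(-115.8) = -115.8
Reactants: 1·(+0.0) + 2·(+0.0) + 1·(-94.0) = -94.0
ΔHrxn = (-115.8) − (-94.0) = -21.8 kcal/mol

ΔHrxn = -21.8 kcal/mol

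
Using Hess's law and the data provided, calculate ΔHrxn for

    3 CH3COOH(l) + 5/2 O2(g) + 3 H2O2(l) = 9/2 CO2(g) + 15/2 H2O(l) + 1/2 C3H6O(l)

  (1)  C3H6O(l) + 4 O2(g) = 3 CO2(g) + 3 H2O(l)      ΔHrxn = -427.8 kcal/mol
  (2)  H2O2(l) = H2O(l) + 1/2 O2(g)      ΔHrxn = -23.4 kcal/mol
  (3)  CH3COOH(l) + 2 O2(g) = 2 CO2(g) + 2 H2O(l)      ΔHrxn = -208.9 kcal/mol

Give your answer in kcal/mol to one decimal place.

ΔHrxn = -483.0 kcal/mol

(1) reversed and × 1/2 (reverse to put C3H6O(l) on the product side; ×1/2 to match 1/2 C3H6O(l) in the target): (-1/2)·(-427.8) = +213.9 kcal/mol
(2) × 3 (×3 to match 3 H2O2(l) in the target): (3)·(-23.4) = -70.2 kcal/mol
(3) × 3 (scale by 3 for the 3 CH3COOH(l)): (3)·(-208.9) = -626.7 kcal/mol
Combining the equations, ΔHrxn = (-1/2)·(-427.8) + (3)·(-23.4) + (3)·(-208.9) = -483.0 kcal/mol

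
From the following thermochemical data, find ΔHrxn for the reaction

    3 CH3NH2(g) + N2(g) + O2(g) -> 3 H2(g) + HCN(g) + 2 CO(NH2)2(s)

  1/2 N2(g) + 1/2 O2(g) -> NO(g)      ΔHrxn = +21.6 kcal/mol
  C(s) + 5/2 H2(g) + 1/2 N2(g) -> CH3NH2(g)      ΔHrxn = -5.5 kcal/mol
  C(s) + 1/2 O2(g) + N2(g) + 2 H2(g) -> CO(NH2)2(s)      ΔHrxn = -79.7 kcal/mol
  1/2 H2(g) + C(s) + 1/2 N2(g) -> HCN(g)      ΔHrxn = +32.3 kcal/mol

ΔHrxn = -110.6 kcal/mol

equation 1: not needed.
equation 2 reversed and × 3: (-3)·(-5.5) = +16.5 kcal/mol
equation 3 × 2: (2)·(-79.7) = -159.4 kcal/mol
equation 4 as written: +32.3 kcal/mol
Since enthalpy is a state function, ΔHrxn = (+16.5) + (-159.4) + (+32.3) = -110.6 kcal/mol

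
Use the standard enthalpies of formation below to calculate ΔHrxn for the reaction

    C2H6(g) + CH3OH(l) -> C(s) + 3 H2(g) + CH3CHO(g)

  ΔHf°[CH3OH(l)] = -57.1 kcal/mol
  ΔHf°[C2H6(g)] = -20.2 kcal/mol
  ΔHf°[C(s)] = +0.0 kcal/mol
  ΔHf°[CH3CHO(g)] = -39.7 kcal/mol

ΔHrxn = 37.6 kcal/mol

Products: 1·(+0.0) + 3·(+0.0) + 1·(-39.7) = -39.7
Reactants: 1·(-20.2) + 1·(-57.1) = -77.3
ΔHrxn = (-39.7) − (-77.3) = 37.6 kcal/mol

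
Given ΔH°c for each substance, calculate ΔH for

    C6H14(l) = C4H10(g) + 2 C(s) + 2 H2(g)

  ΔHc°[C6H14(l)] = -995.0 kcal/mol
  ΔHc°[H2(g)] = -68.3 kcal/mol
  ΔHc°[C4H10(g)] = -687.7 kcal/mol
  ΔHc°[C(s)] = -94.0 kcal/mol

Using ΔH = Σ nΔHc°(reactants) − Σ nΔHc°(products):
= [1·(-995.0)] − [1·(-687.7) + 2·(-94.0) + 2·(-68.3)]
= 17.3 kcal/mol

ΔH = 17.3 kcal/mol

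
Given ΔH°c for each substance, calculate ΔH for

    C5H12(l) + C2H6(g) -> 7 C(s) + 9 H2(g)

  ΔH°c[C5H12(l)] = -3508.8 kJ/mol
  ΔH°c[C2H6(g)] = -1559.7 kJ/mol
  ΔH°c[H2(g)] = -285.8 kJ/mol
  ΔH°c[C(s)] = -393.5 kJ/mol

ΔH = 258.2 kJ/mol

With combustion enthalpies, reactants minus products:
= [1·(-3508.8) + 1·(-1559.7)] − [7·(-393.5) + 9·(-285.8)]
= 258.2 kJ/mol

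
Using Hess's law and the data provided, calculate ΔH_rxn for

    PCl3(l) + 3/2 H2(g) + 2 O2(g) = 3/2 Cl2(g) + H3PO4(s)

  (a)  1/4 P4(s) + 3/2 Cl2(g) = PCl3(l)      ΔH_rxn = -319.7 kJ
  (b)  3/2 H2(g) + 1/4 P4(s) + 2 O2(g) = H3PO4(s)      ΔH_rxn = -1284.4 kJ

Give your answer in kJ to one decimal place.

ΔH_rxn = -964.7 kJ

(a) reversed: +319.7 kJ
(b) as written: -1284.4 kJ
Summing the manipulated equations, ΔH_rxn = (-1)·(-319.7) + (1)·(-1284.4) = -964.7 kJ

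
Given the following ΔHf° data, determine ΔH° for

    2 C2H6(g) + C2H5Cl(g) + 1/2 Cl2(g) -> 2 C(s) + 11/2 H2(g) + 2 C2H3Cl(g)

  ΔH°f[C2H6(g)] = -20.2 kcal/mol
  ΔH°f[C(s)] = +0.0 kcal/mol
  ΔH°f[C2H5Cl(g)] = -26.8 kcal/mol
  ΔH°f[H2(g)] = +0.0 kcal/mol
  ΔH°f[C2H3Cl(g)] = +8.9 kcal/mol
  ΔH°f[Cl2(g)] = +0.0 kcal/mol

ΔH°rxn = Σ nΔHf°(products) − Σ nΔHf°(reactants).
Products: 2·(+0.0) + 11/2·(+0.0) + 2·(+8.9) = +17.8
Reactants: 2·(-20.2) + 1·(-26.8) + 1/2·(+0.0) = -67.2
ΔH° = (+17.8) − (-67.2) = 85.0 kcal/mol

ΔH° = 85.0 kcal/mol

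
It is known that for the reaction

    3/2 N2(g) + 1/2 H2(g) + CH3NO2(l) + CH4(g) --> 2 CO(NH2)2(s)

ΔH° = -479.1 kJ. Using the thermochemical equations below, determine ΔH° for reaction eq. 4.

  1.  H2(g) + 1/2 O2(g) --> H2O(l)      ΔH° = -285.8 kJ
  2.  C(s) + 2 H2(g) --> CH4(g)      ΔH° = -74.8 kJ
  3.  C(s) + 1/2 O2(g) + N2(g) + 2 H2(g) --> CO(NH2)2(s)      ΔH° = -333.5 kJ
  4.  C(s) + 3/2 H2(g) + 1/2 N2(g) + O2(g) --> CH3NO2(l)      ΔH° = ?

eq. 1: not needed (H2O(l) appears nowhere else).
eq. 2 reversed (CH4(g) must end up as a reactant): +74.8 kJ
eq. 3 × 2 (scale by 2 for the 2 CO(NH2)2(s)): (2)·(-333.5) = -667.0 kJ
eq. 4 reversed (reverse to put CH3NO2(l) on the reactant side): contributes −x
-479.1 = (+74.8) + (-667.0) − x
x = (-479.1 − (-592.2)) / (-1) = -113.1 kJ

ΔH° = -113.1 kJ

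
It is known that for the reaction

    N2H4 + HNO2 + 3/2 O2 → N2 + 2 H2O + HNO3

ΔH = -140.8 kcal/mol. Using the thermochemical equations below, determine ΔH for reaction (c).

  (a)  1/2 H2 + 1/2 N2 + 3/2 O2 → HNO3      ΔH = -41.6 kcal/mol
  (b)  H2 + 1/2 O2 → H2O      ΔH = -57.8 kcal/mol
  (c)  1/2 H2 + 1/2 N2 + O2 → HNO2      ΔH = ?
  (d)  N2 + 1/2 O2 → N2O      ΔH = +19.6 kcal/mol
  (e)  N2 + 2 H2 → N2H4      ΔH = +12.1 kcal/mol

ΔH = -28.5 kcal/mol

(a) as written: -41.6 kcal/mol
(b) × 2: (2)·(-57.8) = -115.6 kcal/mol
(c) reversed: contributes −x
(d): not needed.
(e) reversed: -12.1 kcal/mol
-140.8 = (-41.6) + (-115.6) + (-12.1) − x
x = (-140.8 − (-169.3)) / (-1) = -28.5 kcal/mol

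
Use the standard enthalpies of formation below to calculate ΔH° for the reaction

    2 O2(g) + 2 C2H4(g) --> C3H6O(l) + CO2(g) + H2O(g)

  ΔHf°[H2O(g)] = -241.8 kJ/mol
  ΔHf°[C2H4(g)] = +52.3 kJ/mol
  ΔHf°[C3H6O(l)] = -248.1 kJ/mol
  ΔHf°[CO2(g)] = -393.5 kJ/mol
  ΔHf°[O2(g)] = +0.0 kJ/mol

Products: 1·(-248.1) + 1·(-393.5) + 1·(-241.8) = -883.4
Reactants: 2·(+0.0) + 2·(+52.3) = +104.6
ΔH° = (-883.4) − (+104.6) = -988.0 kJ/mol

ΔH° = -988.0 kJ/mol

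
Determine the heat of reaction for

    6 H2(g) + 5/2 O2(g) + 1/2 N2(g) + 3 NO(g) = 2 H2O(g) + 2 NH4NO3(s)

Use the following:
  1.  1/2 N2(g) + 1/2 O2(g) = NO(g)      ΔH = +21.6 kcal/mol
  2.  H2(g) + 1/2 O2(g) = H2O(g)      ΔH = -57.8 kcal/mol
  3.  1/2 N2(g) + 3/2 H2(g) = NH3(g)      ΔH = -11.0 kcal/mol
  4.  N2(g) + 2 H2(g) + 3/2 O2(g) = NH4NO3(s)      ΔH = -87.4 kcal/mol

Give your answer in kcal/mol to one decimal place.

eq. 1 reversed and × 3 (NO(g) must end up as a reactant; scale by 3 for the 3 NO(g)): (-3)·(+21.6) = -64.8 kcal/mol
eq. 2 × 2 (scale by 2 for the 2 H2O(g)): (2)·(-57.8) = -115.6 kcal/mol
eq. 3: not needed (NH3(g) appears nowhere else).
eq. 4 × 2 (×2 to match 2 NH4NO3(s) in the target): (2)·(-87.4) = -174.8 kcal/mol
ΔH = (-64.8) + (-115.6) + (-174.8) = -355.2 kcal/mol

ΔH = -355.2 kcal/mol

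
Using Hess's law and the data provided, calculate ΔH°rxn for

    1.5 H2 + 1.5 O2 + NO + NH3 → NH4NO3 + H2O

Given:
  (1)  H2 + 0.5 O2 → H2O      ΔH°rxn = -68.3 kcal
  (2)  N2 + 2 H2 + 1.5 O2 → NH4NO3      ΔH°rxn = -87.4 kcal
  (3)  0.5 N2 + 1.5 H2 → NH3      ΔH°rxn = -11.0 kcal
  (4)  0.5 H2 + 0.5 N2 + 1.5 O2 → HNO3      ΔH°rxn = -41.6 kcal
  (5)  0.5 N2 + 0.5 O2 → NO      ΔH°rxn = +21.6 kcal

(1) as written (H2O already on the product side): -68.3 kcal
(2) as written (NH4NO3 already on the product side): -87.4 kcal
(3) reversed (reverse to put NH3 on the reactant side): +11.0 kcal
(4): not needed (HNO3 appears nowhere else).
(5) reversed (reverse to put NO on the reactant side): -21.6 kcal
Combining the equations, ΔH°rxn = (1)·(-68.3) + (1)·(-87.4) + (-1)·(-11.0) + (-1)·(+21.6) = -166.3 kcal

ΔH°rxn = -166.3 kcal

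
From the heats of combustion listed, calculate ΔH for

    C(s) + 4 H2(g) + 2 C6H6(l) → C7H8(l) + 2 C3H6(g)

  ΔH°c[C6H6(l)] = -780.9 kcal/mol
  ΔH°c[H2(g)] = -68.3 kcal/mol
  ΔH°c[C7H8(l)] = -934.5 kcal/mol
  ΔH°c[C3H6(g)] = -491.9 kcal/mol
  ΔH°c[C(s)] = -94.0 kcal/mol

Using ΔH = Σ nΔHc°(reactants) − Σ nΔHc°(products):
= [1·(-94.0) + 4·(-68.3) + 2·(-780.9)] − [1·(-934.5) + 2·(-491.9)]
= -10.7 kcal/mol

ΔH = -10.7 kcal/mol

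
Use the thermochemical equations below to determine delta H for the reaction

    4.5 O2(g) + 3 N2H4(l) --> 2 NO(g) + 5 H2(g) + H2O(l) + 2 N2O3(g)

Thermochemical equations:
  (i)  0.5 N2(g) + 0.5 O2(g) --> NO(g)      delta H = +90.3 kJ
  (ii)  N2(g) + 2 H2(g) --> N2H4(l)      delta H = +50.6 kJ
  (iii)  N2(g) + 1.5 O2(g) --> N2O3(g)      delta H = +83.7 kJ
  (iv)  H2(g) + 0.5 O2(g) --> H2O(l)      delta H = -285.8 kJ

delta H = -89.6 kJ

(i) × 2 (×2 to match 2 NO(g) in the target): (2)·(+90.3) = +180.6 kJ
(ii) reversed and × 3 (N2H4(l) must end up as a reactant; ×3 to match 3 N2H4(l) in the target): (-3)·(+50.6) = -151.8 kJ
(iii) × 2 (scale by 2 for the 2 N2O3(g)): (2)·(+83.7) = +167.4 kJ
(iv) as written (H2O(l) already on the product side): -285.8 kJ
delta H = (+180.6) + (-151.8) + (+167.4) + (-285.8) = -89.6 kJ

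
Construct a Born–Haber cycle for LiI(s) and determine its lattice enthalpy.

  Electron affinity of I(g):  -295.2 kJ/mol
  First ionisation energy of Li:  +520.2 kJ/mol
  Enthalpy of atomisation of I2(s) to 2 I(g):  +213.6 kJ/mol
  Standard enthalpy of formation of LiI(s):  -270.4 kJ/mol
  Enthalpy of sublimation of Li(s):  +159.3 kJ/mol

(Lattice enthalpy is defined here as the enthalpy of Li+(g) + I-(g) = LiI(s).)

U = -761.5 kJ/mol

ΔHf° = 1·ΔHsub + 1·(ΣIE) + 1/2·D(I2) + 1·EA + U
-270.4 = 1·(+159.3) + 1·(+520.2) + 1/2·(+213.6) + 1·(-295.2) + U
U = -270.4 − (+491.1) = -761.5 kJ/mol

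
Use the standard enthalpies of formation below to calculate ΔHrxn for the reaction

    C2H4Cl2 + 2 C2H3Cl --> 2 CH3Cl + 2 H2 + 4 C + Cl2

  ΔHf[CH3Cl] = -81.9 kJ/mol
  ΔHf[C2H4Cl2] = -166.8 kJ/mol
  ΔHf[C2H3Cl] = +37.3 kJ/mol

ΔHrxn = -71.6 kJ/mol

ΔH°rxn = Σ nΔHf°(products) − Σ nΔHf°(reactants).
Products: 2·(-81.9) + 2·(+0.0) + 4·(+0.0) + 1·(+0.0) = -163.8
Reactants: 1·(-166.8) + 2·(+37.3) = -92.2
ΔHrxn = (-163.8) − (-92.2) = -71.6 kJ/mol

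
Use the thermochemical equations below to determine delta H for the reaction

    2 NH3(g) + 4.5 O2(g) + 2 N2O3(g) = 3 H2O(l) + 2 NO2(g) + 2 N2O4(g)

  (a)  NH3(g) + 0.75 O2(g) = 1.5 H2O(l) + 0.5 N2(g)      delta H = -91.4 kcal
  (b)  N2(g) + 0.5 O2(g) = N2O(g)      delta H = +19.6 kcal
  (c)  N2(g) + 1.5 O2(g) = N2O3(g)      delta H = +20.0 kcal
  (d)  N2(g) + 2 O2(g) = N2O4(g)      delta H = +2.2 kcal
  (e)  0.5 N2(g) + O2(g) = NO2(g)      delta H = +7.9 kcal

(a) × 2: (2)·(-91.4) = -182.8 kcal
(b): not needed.
(c) reversed and × 2: (-2)·(+20.0) = -40.0 kcal
(d) × 2: (2)·(+2.2) = +4.4 kcal
(e) × 2: (2)·(+7.9) = +15.8 kcal
Combining the equations, delta H = (-182.8) + (-40.0) + (+4.4) + (+15.8) = -202.6 kcal

delta H = -202.6 kcal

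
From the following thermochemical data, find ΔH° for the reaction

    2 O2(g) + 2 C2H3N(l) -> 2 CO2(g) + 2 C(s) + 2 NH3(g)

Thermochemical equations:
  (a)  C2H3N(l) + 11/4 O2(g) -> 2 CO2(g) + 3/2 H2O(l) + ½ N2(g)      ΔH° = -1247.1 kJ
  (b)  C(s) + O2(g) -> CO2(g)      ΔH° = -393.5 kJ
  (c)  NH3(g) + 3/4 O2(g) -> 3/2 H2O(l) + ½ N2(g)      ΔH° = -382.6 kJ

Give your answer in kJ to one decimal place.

ΔH° = -942.0 kJ

(a) × 2: (2)·(-1247.1) = -2494.2 kJ
(b) reversed and × 2: (-2)·(-393.5) = +787.0 kJ
(c) reversed and × 2: (-2)·(-382.6) = +765.2 kJ
By Hess's law, ΔH° = (2)·(-1247.1) + (-2)·(-393.5) + (-2)·(-382.6) = -942.0 kJ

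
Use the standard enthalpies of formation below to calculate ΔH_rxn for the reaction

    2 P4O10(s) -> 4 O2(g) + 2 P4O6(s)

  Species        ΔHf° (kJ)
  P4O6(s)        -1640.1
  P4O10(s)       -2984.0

ΔH°rxn = Σ nΔHf°(products) − Σ nΔHf°(reactants).
Products: 4·(+0.0) + 2·(-1640.1) = -3280.2
Reactants: 2·(-2984.0) = -5968.0
ΔH_rxn = (-3280.2) − (-5968.0) = 2687.8 kJ

ΔH_rxn = 2687.8 kJ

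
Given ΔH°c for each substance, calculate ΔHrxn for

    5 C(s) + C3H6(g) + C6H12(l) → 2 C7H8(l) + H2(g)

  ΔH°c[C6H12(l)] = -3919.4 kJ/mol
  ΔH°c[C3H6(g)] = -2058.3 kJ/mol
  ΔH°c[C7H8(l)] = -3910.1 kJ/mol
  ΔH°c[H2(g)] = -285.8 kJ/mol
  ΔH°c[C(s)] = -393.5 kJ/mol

With combustion enthalpies, reactants minus products:
= [5·(-393.5) + 1·(-2058.3) + 1·(-3919.4)] − [2·(-3910.1) + 1·(-285.8)]
= 160.8 kJ/mol

ΔHrxn = 160.8 kJ/mol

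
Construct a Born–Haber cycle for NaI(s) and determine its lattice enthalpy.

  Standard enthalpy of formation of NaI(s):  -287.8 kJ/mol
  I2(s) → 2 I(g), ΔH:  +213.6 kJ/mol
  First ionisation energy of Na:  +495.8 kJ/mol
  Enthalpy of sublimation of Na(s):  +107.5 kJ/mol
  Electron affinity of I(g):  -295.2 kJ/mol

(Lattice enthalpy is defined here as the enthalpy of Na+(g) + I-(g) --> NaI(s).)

U = -702.7 kJ/mol

ΔHf° = 1·ΔHsub + 1·(ΣIE) + 1/2·D(I2) + 1·EA + U
-287.8 = 1·(+107.5) + 1·(+495.8) + 1/2·(+213.6) + 1·(-295.2) + U
U = -287.8 − (+414.9) = -702.7 kJ/mol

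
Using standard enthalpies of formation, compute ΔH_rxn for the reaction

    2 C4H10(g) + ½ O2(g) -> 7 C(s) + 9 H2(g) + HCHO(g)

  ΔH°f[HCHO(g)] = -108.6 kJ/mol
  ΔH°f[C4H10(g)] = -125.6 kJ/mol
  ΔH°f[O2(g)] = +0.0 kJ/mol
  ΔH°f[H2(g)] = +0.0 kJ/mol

Products: 7·(+0.0) + 9·(+0.0) + 1·(-108.6) = -108.6
Reactants: 2·(-125.6) + 1/2·(+0.0) = -251.2
ΔH_rxn = (-108.6) − (-251.2) = 142.6 kJ/mol

ΔH_rxn = 142.6 kJ/mol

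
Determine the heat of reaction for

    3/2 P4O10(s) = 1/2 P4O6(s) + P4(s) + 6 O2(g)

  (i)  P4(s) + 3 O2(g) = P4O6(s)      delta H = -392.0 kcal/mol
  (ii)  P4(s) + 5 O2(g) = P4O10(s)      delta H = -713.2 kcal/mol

delta H = 873.8 kcal/mol

(i) × 1/2: (1/2)·(-392.0) = -196.0 kcal/mol
(ii) reversed and × 3/2: (-3/2)·(-713.2) = +1069.8 kcal/mol
By Hess's law, delta H = (-196.0) + (+1069.8) = 873.8 kcal/mol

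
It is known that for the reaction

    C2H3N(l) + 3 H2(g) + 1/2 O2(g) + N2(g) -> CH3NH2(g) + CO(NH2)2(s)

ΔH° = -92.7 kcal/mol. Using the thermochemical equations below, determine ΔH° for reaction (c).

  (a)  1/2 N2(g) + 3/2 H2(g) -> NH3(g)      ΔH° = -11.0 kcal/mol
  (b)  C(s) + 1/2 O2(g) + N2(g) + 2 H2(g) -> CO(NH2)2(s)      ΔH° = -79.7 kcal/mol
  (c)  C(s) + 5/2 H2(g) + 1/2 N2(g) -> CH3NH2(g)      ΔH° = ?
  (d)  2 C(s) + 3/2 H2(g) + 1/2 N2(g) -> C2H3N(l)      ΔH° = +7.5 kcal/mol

(a): not needed.
(b) as written: -79.7 kcal/mol
(c) as written: contributes x
(d) reversed: -7.5 kcal/mol
-92.7 = (-79.7) + (-7.5) + x
x = (-92.7 − (-87.2)) / (1) = -5.5 kcal/mol

ΔH° = -5.5 kcal/mol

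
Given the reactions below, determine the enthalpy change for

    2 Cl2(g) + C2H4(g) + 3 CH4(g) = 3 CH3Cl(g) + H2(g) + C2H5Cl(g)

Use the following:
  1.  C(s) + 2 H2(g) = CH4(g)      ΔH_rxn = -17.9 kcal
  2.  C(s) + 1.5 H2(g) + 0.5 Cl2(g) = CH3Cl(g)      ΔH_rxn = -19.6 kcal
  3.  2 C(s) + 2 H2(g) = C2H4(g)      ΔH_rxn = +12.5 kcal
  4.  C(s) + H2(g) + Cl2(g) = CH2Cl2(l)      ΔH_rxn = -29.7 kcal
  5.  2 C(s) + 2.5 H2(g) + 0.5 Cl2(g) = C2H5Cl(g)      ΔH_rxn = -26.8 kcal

eq. 1 reversed and × 3: (-3)·(-17.9) = +53.7 kcal
eq. 2 × 3: (3)·(-19.6) = -58.8 kcal
eq. 3 reversed: -12.5 kcal
eq. 4: not needed.
eq. 5 as written: -26.8 kcal
Since enthalpy is a state function, ΔH_rxn = (+53.7) + (-58.8) + (-12.5) + (-26.8) = -44.4 kcal

ΔH_rxn = -44.4 kcal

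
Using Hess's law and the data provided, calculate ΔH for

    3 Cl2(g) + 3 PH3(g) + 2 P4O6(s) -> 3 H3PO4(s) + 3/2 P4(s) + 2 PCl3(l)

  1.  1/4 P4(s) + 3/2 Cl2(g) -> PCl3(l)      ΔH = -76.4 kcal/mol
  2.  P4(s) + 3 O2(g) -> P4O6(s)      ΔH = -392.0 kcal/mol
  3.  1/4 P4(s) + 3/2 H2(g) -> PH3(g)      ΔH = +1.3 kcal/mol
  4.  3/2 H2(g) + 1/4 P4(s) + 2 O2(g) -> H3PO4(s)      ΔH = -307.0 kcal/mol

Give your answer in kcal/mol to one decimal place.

eq. 1 × 2: (2)·(-76.4) = -152.8 kcal/mol
eq. 2 reversed and × 2: (-2)·(-392.0) = +784.0 kcal/mol
eq. 3 reversed and × 3: (-3)·(+1.3) = -3.9 kcal/mol
eq. 4 × 3: (3)·(-307.0) = -921.0 kcal/mol
ΔH = (2)·(-76.4) + (-2)·(-392.0) + (-3)·(+1.3) + (3)·(-307.0) = -293.7 kcal/mol

ΔH = -293.7 kcal/mol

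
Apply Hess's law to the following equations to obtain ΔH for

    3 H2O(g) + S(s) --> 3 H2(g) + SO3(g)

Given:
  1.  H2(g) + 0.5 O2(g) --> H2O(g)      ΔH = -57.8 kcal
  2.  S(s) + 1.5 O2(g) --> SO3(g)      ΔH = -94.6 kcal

ΔH = 78.8 kcal

eq. 1 reversed and × 3 (reverse to put H2O(g) on the reactant side; scale by 3 for the 3 H2O(g)): (-3)·(-57.8) = +173.4 kcal
eq. 2 as written (SO3(g) already on the product side): -94.6 kcal
Since enthalpy is a state function, ΔH = (-3)·(-57.8) + (1)·(-94.6) = 78.8 kcal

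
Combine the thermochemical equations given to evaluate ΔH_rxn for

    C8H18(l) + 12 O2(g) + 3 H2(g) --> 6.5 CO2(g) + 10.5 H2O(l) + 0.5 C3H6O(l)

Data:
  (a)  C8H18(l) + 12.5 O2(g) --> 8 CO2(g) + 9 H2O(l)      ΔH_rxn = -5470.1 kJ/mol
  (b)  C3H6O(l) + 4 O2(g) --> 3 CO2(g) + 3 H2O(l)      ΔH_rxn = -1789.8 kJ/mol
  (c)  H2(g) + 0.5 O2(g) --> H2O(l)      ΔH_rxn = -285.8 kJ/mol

(a) as written: -5470.1 kJ/mol
(b) reversed and × 1/2: (-1/2)·(-1789.8) = +894.9 kJ/mol
(c) × 3: (3)·(-285.8) = -857.4 kJ/mol
Summing the manipulated equations, ΔH_rxn = (1)·(-5470.1) + (-1/2)·(-1789.8) + (3)·(-285.8) = -5432.6 kJ/mol

ΔH_rxn = -5432.6 kJ/mol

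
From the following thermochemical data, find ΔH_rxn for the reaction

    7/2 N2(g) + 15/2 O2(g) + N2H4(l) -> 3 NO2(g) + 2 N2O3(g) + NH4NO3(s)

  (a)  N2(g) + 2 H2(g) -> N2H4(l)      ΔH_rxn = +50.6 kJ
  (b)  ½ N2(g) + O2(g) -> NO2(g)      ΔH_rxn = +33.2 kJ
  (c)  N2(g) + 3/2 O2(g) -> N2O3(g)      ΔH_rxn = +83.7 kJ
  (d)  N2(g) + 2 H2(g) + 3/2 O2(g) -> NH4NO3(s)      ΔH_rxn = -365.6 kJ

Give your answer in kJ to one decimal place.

ΔH_rxn = -149.2 kJ

(a) reversed: -50.6 kJ
(b) × 3: (3)·(+33.2) = +99.6 kJ
(c) × 2: (2)·(+83.7) = +167.4 kJ
(d) as written: -365.6 kJ
ΔH_rxn = (-1)·(+50.6) + (3)·(+33.2) + (2)·(+83.7) + (1)·(-365.6) = -149.2 kJ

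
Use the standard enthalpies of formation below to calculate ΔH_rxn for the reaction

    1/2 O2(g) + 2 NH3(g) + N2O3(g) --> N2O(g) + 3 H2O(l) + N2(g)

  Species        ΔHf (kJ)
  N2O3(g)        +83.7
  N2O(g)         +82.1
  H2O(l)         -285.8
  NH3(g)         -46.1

Products: 1·(+82.1) + 3·(-285.8) + 1·(+0.0) = -775.3
Reactants: 1/2·(+0.0) + 2·(-46.1) + 1·(+83.7) = -8.5
ΔH_rxn = (-775.3) − (-8.5) = -766.8 kJ

ΔH_rxn = -766.8 kJ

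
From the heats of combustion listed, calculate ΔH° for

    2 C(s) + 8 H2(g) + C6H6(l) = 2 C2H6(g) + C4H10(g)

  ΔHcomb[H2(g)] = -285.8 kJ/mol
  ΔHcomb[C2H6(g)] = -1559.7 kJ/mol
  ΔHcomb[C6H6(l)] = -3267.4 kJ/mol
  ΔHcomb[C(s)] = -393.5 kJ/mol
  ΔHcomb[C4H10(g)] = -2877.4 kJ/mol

ΔH° = -344.0 kJ/mol

With combustion enthalpies, reactants minus products:
= [2·(-393.5) + 8·(-285.8) + 1·(-3267.4)] − [2·(-1559.7) + 1·(-2877.4)]
= -344.0 kJ/mol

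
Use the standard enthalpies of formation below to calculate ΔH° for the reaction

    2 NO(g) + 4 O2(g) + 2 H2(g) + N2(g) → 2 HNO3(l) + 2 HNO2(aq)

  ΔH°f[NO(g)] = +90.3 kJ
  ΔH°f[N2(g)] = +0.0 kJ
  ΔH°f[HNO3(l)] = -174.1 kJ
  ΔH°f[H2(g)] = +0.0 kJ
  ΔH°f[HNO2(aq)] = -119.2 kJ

ΔH° = -767.2 kJ

ΔH°rxn = Σ nΔHf°(products) − Σ nΔHf°(reactants).
Products: 2·(-174.1) + 2·(-119.2) = -586.6
Reactants: 2·(+90.3) + 4·(+0.0) + 2·(+0.0) + 1·(+0.0) = +180.6
ΔH° = (-586.6) − (+180.6) = -767.2 kJ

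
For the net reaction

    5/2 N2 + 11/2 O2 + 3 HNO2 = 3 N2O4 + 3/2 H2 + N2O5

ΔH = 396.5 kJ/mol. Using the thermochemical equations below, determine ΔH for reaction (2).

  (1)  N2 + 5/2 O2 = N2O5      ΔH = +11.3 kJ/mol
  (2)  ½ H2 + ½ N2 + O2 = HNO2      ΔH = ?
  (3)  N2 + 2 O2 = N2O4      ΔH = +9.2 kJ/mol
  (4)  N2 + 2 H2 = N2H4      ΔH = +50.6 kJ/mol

ΔH = -119.2 kJ/mol

(1) as written: +11.3 kJ/mol
(2) reversed and × 3: contributes −3·x
(3) × 3: (3)·(+9.2) = +27.6 kJ/mol
(4): not needed.
+396.5 = (+11.3) + (+27.6) − 3·x
x = (+396.5 − (+38.9)) / (-3) = -119.2 kJ/mol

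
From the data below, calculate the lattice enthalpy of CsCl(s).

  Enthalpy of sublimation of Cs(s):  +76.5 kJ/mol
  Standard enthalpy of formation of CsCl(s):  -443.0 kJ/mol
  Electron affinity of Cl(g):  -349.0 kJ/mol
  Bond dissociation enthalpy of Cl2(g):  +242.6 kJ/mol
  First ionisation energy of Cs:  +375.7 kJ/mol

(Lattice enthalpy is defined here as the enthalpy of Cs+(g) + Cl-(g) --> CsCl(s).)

U = -667.5 kJ/mol

ΔHf° = 1·ΔHsub + 1·(ΣIE) + 1/2·D(Cl2) + 1·EA + U
-443.0 = 1·(+76.5) + 1·(+375.7) + 1/2·(+242.6) + 1·(-349.0) + U
U = -443.0 − (+224.5) = -667.5 kJ/mol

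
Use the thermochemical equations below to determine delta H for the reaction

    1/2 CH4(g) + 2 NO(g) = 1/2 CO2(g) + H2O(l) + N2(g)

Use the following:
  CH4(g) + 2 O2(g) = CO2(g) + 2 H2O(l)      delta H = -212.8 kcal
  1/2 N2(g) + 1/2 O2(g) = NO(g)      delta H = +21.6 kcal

delta H = -149.6 kcal

equation 1 × 1/2: (1/2)·(-212.8) = -106.4 kcal
equation 2 reversed and × 2: (-2)·(+21.6) = -43.2 kcal
By Hess's law, delta H = (1/2)·(-212.8) + (-2)·(+21.6) = -149.6 kcal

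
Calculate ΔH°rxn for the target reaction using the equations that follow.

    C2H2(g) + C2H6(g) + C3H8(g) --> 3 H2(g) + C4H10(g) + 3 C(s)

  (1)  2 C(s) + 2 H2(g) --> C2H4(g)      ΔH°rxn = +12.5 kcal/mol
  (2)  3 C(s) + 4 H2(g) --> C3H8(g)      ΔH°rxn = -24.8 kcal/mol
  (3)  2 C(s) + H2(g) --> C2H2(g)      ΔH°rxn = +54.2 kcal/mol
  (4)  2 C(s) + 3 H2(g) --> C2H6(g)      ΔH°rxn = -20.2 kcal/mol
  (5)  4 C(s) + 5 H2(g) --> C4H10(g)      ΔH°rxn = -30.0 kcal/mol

ΔH°rxn = -39.2 kcal/mol

(1): not needed (C2H4(g) appears nowhere else).
(2) reversed (reverse to put C3H8(g) on the reactant side): +24.8 kcal/mol
(3) reversed (C2H2(g) must end up as a reactant): -54.2 kcal/mol
(4) reversed (C2H6(g) must end up as a reactant): +20.2 kcal/mol
(5) as written (C4H10(g) already on the product side): -30.0 kcal/mol
ΔH°rxn = (-1)·(-24.8) + (-1)·(+54.2) + (-1)·(-20.2) + (1)·(-30.0) = -39.2 kcal/mol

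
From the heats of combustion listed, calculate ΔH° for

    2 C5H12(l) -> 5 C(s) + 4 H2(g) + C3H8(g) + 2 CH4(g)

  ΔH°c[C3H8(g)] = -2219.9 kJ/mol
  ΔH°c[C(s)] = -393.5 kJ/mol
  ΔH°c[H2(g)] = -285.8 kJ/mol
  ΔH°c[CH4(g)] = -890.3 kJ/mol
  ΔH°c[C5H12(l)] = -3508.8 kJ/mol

Using ΔH = Σ nΔHc°(reactants) − Σ nΔHc°(products):
= [2·(-3508.8)] − [5·(-393.5) + 4·(-285.8) + 1·(-2219.9) + 2·(-890.3)]
= 93.6 kJ/mol

ΔH° = 93.6 kJ/mol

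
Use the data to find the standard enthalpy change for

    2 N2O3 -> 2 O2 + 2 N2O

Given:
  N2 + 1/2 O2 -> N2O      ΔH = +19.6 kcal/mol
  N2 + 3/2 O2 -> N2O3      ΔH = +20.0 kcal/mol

equation 1 × 2: (2)·(+19.6) = +39.2 kcal/mol
equation 2 reversed and × 2: (-2)·(+20.0) = -40.0 kcal/mol
ΔH = (2)·(+19.6) + (-2)·(+20.0) = -0.8 kcal/mol

ΔH = -0.8 kcal/mol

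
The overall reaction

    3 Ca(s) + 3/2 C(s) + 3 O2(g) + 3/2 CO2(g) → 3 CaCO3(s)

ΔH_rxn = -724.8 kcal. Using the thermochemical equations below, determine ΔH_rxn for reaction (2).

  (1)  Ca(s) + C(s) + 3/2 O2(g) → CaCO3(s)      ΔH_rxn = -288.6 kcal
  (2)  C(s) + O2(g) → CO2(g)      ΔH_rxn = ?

(1) × 3: (3)·(-288.6) = -865.8 kcal
(2) reversed and × 3/2: contributes −3/2·x
-724.8 = (-865.8) − 3/2·x
x = (-724.8 − (-865.8)) / (-3/2) = -94.0 kcal

ΔH_rxn = -94.0 kcal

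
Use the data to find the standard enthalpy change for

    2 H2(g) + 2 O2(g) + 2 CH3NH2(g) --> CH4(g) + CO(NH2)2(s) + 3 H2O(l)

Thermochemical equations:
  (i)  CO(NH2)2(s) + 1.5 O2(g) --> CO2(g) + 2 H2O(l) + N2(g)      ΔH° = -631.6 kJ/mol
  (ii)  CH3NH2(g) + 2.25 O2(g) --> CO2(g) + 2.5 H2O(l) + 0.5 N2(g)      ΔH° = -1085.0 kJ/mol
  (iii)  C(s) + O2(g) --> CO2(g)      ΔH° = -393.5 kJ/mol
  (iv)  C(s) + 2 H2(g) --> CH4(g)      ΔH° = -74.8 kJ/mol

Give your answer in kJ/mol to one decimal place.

(i) reversed: +631.6 kJ/mol
(ii) × 2: (2)·(-1085.0) = -2170.0 kJ/mol
(iii) reversed: +393.5 kJ/mol
(iv) as written: -74.8 kJ/mol
ΔH° = (-1)·(-631.6) + (2)·(-1085.0) + (-1)·(-393.5) + (1)·(-74.8) = -1219.7 kJ/mol

ΔH° = -1219.7 kJ/mol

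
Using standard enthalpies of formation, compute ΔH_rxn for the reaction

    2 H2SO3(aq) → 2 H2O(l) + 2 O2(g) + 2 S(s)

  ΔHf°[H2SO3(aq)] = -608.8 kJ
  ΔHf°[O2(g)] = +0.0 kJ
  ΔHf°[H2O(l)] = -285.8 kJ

ΔH_rxn = 646.0 kJ

Products: 2·(-285.8) + 2·(+0.0) + 2·(+0.0) = -571.6
Reactants: 2·(-608.8) = -1217.6
ΔH_rxn = (-571.6) − (-1217.6) = 646.0 kJ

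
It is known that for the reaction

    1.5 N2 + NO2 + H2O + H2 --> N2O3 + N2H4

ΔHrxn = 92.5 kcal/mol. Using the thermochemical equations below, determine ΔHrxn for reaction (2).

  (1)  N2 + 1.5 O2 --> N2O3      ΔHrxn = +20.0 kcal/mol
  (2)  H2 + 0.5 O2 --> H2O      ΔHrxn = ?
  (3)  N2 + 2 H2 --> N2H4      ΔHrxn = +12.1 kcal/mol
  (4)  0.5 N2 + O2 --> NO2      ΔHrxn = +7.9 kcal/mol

ΔHrxn = -68.3 kcal/mol

(1) as written (N2O3 already on the product side): +20.0 kcal/mol
(2) reversed (H2O must end up as a reactant): contributes −x
(3) as written (N2H4 already on the product side): +12.1 kcal/mol
(4) reversed (reverse to put NO2 on the reactant side): -7.9 kcal/mol
+92.5 = (+20.0) + (+12.1) + (-7.9) − x
x = (+92.5 − (+24.2)) / (-1) = -68.3 kcal/mol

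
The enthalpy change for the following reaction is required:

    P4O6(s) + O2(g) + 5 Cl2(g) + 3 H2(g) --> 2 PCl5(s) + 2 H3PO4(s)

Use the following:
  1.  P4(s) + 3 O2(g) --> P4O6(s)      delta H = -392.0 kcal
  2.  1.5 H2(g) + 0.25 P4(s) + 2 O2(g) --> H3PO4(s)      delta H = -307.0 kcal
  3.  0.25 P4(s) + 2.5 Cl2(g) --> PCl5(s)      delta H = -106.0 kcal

eq. 1 reversed (reverse to put P4O6(s) on the reactant side): +392.0 kcal
eq. 2 × 2 (×2 to match 2 H3PO4(s) in the target): (2)·(-307.0) = -614.0 kcal
eq. 3 × 2 (×2 to match 2 PCl5(s) in the target): (2)·(-106.0) = -212.0 kcal
delta H = (+392.0) + (-614.0) + (-212.0) = -434.0 kcal

delta H = -434.0 kcal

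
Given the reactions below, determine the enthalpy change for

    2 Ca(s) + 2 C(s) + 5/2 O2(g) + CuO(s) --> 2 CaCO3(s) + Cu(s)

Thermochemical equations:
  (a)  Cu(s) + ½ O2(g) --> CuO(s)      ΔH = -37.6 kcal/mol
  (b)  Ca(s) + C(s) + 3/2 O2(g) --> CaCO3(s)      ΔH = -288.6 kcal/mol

ΔH = -539.6 kcal/mol

(a) reversed (reverse to put CuO(s) on the reactant side): +37.6 kcal/mol
(b) × 2 (×2 to match 2 CaCO3(s) in the target): (2)·(-288.6) = -577.2 kcal/mol
ΔH = (+37.6) + (-577.2) = -539.6 kcal/mol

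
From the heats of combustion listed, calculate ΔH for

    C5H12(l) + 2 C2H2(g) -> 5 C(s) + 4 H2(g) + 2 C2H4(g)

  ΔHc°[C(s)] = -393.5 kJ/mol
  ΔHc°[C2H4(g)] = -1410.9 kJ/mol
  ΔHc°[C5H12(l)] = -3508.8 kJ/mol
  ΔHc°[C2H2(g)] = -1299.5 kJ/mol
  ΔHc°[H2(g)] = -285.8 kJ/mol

Using ΔH = Σ nΔHc°(reactants) − Σ nΔHc°(products):
= [1·(-3508.8) + 2·(-1299.5)] − [5·(-393.5) + 4·(-285.8) + 2·(-1410.9)]
= -175.3 kJ/mol

ΔH = -175.3 kJ/mol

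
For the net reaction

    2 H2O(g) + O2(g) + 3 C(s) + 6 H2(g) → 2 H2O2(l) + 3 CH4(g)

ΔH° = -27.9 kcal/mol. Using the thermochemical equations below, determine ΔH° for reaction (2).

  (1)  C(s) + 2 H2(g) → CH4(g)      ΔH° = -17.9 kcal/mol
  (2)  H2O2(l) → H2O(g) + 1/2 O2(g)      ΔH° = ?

(1) × 3 (×3 to match 3 CH4(g) in the target): (3)·(-17.9) = -53.7 kcal/mol
(2) reversed and × 2 (reverse to put H2O2(l) on the product side; scale by 2 for the 2 H2O2(l)): contributes −2·x
-27.9 = (-53.7) − 2·x
x = (-27.9 − (-53.7)) / (-2) = -12.9 kcal/mol

ΔH° = -12.9 kcal/mol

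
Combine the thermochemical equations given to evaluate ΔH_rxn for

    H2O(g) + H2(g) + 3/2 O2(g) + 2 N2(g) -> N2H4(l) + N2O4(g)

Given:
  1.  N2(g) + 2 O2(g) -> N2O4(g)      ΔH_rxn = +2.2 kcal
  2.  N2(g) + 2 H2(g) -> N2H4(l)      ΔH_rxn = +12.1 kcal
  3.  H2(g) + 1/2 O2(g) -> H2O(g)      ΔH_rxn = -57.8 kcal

eq. 1 as written (N2O4(g) already on the product side): +2.2 kcal
eq. 2 as written (N2H4(l) already on the product side): +12.1 kcal
eq. 3 reversed (H2O(g) must end up as a reactant): +57.8 kcal
Combining the equations, ΔH_rxn = (+2.2) + (+12.1) + (+57.8) = 72.1 kcal

ΔH_rxn = 72.1 kcal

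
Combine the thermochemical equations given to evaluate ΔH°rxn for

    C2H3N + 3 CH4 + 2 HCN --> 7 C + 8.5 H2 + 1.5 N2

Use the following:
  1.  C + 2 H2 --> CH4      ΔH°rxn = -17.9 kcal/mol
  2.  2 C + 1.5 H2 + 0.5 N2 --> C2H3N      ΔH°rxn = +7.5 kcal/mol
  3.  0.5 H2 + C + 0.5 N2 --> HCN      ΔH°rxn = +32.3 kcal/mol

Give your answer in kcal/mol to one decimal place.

ΔH°rxn = -18.4 kcal/mol

eq. 1 reversed and × 3 (reverse to put CH4 on the reactant side; scale by 3 for the 3 CH4): (-3)·(-17.9) = +53.7 kcal/mol
eq. 2 reversed (C2H3N must end up as a reactant): -7.5 kcal/mol
eq. 3 reversed and × 2 (reverse to put HCN on the reactant side; ×2 to match 2 HCN in the target): (-2)·(+32.3) = -64.6 kcal/mol
Since enthalpy is a state function, ΔH°rxn = (+53.7) + (-7.5) + (-64.6) = -18.4 kcal/mol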